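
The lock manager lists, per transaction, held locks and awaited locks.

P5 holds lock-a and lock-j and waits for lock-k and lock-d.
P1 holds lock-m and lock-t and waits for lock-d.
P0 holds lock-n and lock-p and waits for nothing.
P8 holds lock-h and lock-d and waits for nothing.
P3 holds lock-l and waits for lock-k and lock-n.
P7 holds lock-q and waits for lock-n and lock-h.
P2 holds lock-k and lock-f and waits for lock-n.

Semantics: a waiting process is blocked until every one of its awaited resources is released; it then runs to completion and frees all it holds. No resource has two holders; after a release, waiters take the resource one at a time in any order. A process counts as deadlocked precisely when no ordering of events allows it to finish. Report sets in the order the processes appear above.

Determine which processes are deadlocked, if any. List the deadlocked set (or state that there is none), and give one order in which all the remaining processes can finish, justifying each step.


Nothing here is deadlocked.
Key observation: the waits form no ring: some process can always run, and its releases unblock the others one by one.
A valid finishing order for the others: P8, P0, P2, P7, P3, P5, P1.
Verifying each step:
  P8: no waits; runs immediately, freeing lock-h and lock-d
  P0: no waits; runs immediately, freeing lock-n and lock-p
  P2 waits on lock-n — all released -> runs and releases lock-k and lock-f
  P7 waits on lock-n and lock-h — all released -> runs and releases lock-q
  P3 waits on lock-k and lock-n — all released -> runs and releases lock-l
  P5 waits on lock-k and lock-d — all released -> runs and releases lock-a and lock-j
  P1 waits on lock-d — all released -> runs and releases lock-m and lock-t


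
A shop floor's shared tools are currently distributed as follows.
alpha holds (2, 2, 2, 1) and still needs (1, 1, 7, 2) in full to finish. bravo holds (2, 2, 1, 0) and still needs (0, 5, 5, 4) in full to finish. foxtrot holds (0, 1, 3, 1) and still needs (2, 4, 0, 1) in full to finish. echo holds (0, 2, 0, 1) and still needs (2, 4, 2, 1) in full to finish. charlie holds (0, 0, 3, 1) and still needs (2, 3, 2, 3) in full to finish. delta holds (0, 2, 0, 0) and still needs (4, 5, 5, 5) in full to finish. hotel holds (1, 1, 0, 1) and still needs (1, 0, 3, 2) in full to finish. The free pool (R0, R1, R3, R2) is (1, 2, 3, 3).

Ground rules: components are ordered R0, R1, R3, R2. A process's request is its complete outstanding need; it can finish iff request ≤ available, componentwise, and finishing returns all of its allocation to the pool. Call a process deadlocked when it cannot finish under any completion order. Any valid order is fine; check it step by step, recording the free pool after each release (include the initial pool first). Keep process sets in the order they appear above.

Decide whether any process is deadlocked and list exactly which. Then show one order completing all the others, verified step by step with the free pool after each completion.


Deadlocked set: alpha, bravo, foxtrot, echo and delta.
Key observation: after hotel, charlie the pool peaks at (2, 3, 6, 5), and each blocked process is short somewhere: alpha on R3; bravo on R1; foxtrot on R1; echo on R1; delta on R0, R1.
One completion order for the rest: hotel, charlie. Check, step by step:
  pool = (1, 2, 3, 3)
  hotel: need (1, 0, 3, 2) fits (1, 2, 3, 3); releases (1, 1, 0, 1), pool now (2, 3, 3, 4)
  charlie: need (2, 3, 2, 3) fits (2, 3, 3, 4); releases (0, 0, 3, 1), pool now (2, 3, 6, 5)
None of the blocked processes ever fits:
  blocked: alpha wants (1, 1, 7, 2), pool (2, 3, 6, 5) — not enough R3
  blocked: bravo wants (0, 5, 5, 4), pool (2, 3, 6, 5) — not enough R1
  blocked: foxtrot wants (2, 4, 0, 1), pool (2, 3, 6, 5) — not enough R1
  blocked: echo wants (2, 4, 2, 1), pool (2, 3, 6, 5) — not enough R1
  blocked: delta wants (4, 5, 5, 5), pool (2, 3, 6, 5) — not enough R0 and R1


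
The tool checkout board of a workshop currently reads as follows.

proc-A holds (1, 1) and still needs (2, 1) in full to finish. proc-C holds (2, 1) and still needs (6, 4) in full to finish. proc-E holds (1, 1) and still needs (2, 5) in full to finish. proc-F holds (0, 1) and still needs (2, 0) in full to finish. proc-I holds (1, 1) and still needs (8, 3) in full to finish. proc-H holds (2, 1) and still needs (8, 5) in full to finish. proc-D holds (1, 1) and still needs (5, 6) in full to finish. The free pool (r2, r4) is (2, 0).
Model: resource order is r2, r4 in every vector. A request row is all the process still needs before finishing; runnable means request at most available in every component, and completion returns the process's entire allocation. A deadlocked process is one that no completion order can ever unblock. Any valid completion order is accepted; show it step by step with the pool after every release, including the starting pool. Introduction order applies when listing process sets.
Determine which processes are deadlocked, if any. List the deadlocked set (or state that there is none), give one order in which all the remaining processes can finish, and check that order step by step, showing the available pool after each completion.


Deadlocked: proc-C, proc-E, proc-I, proc-H and proc-D.
Key observation: the wall is r4: completing proc-F, proc-A brings the pool only to (3, 2), and all the rest need more.
The rest can finish in the order proc-F, proc-A. Step-by-step check:
  pool = (2, 0)
  proc-F: need (2, 0) fits (2, 0); releases (0, 1), pool now (2, 1)
  proc-A: need (2, 1) fits (2, 1); releases (1, 1), pool now (3, 2)
None of the blocked processes ever fits:
  blocked: proc-C wants (6, 4), pool (3, 2) — not enough r2 and r4
  blocked: proc-E wants (2, 5), pool (3, 2) — not enough r4
  blocked: proc-I wants (8, 3), pool (3, 2) — not enough r2 and r4
  blocked: proc-H wants (8, 5), pool (3, 2) — not enough r2 and r4
  blocked: proc-D wants (5, 6), pool (3, 2) — not enough r2 and r4


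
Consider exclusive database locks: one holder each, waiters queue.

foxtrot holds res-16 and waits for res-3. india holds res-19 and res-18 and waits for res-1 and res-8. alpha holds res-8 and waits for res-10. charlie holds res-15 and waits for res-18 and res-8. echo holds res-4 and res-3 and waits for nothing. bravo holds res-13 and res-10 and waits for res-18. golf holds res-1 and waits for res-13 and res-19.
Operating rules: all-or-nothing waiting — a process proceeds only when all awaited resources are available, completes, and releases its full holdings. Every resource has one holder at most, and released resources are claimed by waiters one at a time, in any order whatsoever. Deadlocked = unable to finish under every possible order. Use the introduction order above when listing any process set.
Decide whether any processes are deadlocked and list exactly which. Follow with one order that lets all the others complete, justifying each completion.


Deadlocked set: india, alpha, charlie, bravo and golf.
Key observation: the waits loop around india -> alpha -> bravo -> india with no way out; golf is caught in further circular waits and charlie waits into the deadlock from upstream.
A valid finishing order for the others: echo, foxtrot.
Walking it through:
  run echo (it waits on nothing); releases res-4 and res-3
  foxtrot: everything it awaited (res-3) is free; runs, freeing res-16


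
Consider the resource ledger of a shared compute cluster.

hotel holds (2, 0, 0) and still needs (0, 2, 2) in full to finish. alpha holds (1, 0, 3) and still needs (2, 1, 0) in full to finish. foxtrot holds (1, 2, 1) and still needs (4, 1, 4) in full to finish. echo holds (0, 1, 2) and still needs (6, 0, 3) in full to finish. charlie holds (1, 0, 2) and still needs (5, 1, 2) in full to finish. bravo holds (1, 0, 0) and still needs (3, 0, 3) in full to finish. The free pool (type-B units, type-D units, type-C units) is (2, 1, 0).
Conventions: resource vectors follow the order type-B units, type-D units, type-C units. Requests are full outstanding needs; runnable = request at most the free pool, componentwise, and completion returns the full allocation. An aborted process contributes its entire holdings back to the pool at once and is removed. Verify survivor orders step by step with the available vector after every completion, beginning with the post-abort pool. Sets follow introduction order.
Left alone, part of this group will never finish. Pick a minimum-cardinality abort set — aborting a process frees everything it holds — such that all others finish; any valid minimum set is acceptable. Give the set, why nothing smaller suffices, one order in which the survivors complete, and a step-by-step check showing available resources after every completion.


Minimum abort set: hotel.
Key observation: before aborting hotel, charlie was permanently blocked — no order could ever run it; afterwards it completes at step 2.
Why nothing smaller works: aborting no one leaves the state deadlocked as given.
The survivors complete as alpha, charlie, foxtrot, echo, bravo. Verifying each step (starting from the post-abort pool):
  pool = (4, 1, 0)
  run alpha (needs (2, 1, 0), free (4, 1, 0)); after release of (1, 0, 3) the pool is (5, 1, 3)
  run charlie (needs (5, 1, 2), free (5, 1, 3)); after release of (1, 0, 2) the pool is (6, 1, 5)
  run foxtrot (needs (4, 1, 4), free (6, 1, 5)); after release of (1, 2, 1) the pool is (7, 3, 6)
  run echo (needs (6, 0, 3), free (7, 3, 6)); after release of (0, 1, 2) the pool is (7, 4, 8)
  run bravo (needs (3, 0, 3), free (7, 4, 8)); after release of (1, 0, 0) the pool is (8, 4, 8)


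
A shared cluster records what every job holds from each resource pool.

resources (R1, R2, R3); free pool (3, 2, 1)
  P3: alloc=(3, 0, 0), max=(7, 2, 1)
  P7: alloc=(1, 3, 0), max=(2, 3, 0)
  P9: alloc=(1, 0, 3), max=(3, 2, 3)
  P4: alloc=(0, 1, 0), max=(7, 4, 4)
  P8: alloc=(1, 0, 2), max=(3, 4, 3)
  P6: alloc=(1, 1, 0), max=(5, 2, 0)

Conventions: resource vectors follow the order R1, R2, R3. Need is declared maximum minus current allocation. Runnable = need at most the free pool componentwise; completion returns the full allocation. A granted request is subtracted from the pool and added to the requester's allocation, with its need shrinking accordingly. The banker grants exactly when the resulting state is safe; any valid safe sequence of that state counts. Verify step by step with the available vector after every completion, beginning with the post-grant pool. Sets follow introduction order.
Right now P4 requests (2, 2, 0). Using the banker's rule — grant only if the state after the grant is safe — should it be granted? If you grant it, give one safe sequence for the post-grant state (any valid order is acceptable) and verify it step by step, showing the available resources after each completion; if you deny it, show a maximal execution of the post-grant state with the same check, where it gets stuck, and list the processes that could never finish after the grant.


DENY — the pretend-granted state is unsafe.
Key observation: after P7, P9 the pool peaks at (3, 3, 4), and each blocked process is short somewhere: P3 on R1; P4 on R1; P8 on R2; P6 on R1.
Pretend the grant happened; the run P7, P9 goes as far as possible. Verifying each step:
  pool = (1, 0, 1)
  run P7 (needs (1, 0, 0), free (1, 0, 1)); after release of (1, 3, 0) the pool is (2, 3, 1)
  run P9 (needs (2, 2, 0), free (2, 3, 1)); after release of (1, 0, 3) the pool is (3, 3, 4)
  blocked: P3 wants (4, 2, 1), pool (3, 3, 4) — not enough R1
  blocked: P4 wants (5, 1, 4), pool (3, 3, 4) — not enough R1
  blocked: P8 wants (2, 4, 1), pool (3, 3, 4) — not enough R2
  blocked: P6 wants (4, 1, 0), pool (3, 3, 4) — not enough R1
Processes that could never finish after the grant: P3, P4, P8 and P6.


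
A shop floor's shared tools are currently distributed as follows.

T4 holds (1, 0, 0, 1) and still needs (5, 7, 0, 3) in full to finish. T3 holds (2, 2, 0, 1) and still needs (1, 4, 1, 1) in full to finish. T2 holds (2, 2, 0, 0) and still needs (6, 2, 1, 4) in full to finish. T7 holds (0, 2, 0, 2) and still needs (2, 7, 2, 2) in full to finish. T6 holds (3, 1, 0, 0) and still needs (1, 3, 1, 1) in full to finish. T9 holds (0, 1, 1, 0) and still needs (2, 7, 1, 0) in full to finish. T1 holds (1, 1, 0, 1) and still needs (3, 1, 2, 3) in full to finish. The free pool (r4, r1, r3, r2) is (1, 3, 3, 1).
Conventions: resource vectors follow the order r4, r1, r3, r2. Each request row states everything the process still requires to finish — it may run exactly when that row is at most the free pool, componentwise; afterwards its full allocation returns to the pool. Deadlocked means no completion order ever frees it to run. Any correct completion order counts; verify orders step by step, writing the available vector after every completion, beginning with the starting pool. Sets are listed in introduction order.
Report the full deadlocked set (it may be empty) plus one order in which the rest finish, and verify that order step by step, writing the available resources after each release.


Deadlocked set: T4, T2, T7, T9 and T1.
Key observation: after T6, T3 the pool peaks at (6, 6, 3, 2), and each blocked process is short somewhere: T4 on r1, r2; T2 on r2; T7 on r1; T9 on r1; T1 on r2.
A valid finishing order for the others: T6, T3. Step-by-step check:
  pool = (1, 3, 3, 1)
  run T6 (needs (1, 3, 1, 1), free (1, 3, 3, 1)); after release of (3, 1, 0, 0) the pool is (4, 4, 3, 1)
  run T3 (needs (1, 4, 1, 1), free (4, 4, 3, 1)); after release of (2, 2, 0, 1) the pool is (6, 6, 3, 2)
None of the blocked processes ever fits:
  T4 still needs (5, 7, 0, 3) but only (6, 6, 3, 2) is free — short on r1 and r2
  T2 still needs (6, 2, 1, 4) but only (6, 6, 3, 2) is free — short on r2
  T7 still needs (2, 7, 2, 2) but only (6, 6, 3, 2) is free — short on r1
  T9 still needs (2, 7, 1, 0) but only (6, 6, 3, 2) is free — short on r1
  T1 still needs (3, 1, 2, 3) but only (6, 6, 3, 2) is free — short on r2


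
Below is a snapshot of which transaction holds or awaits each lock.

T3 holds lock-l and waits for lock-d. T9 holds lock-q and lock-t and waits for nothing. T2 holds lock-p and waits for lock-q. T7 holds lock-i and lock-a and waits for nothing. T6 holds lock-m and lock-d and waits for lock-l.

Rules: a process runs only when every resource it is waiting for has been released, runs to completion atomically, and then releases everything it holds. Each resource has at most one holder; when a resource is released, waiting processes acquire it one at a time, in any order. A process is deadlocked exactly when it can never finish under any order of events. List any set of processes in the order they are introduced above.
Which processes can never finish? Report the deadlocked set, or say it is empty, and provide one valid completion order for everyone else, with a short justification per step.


Deadlocked set: T3 and T6.
Key observation: the knot is the closed ring of waits T3 -> T6 -> T3; no other process is dragged down with it.
A valid finishing order for the others: T9, T2, T7.
Verifying each step:
  T9 waits on nothing -> runs at once and releases lock-q and lock-t
  T2 waits on lock-q — all released -> runs and releases lock-p
  T7 waits on nothing -> runs at once and releases lock-i and lock-a


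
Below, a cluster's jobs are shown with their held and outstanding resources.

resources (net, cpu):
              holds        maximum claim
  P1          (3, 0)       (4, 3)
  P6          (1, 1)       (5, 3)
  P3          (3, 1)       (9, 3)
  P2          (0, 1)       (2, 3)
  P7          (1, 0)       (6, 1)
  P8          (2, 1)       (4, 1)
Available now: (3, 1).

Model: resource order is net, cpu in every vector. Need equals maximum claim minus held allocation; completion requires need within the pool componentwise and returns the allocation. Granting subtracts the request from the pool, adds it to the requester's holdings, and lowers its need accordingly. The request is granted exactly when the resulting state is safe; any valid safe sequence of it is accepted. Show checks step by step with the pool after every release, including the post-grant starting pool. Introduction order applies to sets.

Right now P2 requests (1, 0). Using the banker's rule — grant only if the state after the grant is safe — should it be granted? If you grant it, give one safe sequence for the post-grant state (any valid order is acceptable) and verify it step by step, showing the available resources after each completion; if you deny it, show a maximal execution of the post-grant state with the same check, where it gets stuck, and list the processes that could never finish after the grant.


GRANT. The post-grant state is safe; one safe sequence: P8, P6, P1, P3, P7, P2.
Key observation: the grant leaves (2, 1) free — enough for P8, whose release restarts the cascade.
Step-by-step check of the post-grant state:
  pool = (2, 1)
  P8: need (2, 0) fits (2, 1); releases (2, 1), pool now (4, 2)
  P6: need (4, 2) fits (4, 2); releases (1, 1), pool now (5, 3)
  P1: need (1, 3) fits (5, 3); releases (3, 0), pool now (8, 3)
  P3: need (6, 2) fits (8, 3); releases (3, 1), pool now (11, 4)
  P7: need (5, 1) fits (11, 4); releases (1, 0), pool now (12, 4)
  P2: need (1, 2) fits (12, 4); releases (1, 1), pool now (13, 5)


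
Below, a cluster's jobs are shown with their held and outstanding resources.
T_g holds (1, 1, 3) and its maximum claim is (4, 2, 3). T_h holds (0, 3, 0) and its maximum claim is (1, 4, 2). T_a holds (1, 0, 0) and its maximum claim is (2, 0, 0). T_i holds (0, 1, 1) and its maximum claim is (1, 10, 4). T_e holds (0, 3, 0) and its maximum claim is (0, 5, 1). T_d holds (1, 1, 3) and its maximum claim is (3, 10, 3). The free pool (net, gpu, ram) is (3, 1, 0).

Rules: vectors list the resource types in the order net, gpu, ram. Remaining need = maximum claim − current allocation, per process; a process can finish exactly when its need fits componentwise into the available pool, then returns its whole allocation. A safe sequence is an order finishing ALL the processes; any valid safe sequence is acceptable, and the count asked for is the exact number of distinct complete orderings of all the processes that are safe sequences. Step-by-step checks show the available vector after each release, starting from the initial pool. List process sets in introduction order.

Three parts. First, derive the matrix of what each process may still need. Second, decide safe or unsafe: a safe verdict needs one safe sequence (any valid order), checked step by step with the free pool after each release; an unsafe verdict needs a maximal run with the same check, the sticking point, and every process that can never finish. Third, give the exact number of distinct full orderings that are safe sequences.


(1) Need matrix, components ordered net, gpu, ram:
  T_g: (3, 1, 0)
  T_h: (1, 1, 2)
  T_a: (1, 0, 0)
  T_i: (1, 9, 3)
  T_e: (0, 2, 1)
  T_d: (2, 9, 0)
(2) The state is UNSAFE.
Key observation: gpu is the bottleneck — with T_g, T_a, T_e, T_h done the pool holds (5, 8, 3), short of every remaining need.
The run T_g, T_a, T_e, T_h cannot be extended any further. Verifying each step:
  pool = (3, 1, 0)
  T_g needs (3, 1, 0) <= (3, 1, 0) -> finishes; pool += (1, 1, 3) = (4, 2, 3)
  T_a needs (1, 0, 0) <= (4, 2, 3) -> finishes; pool += (1, 0, 0) = (5, 2, 3)
  T_e needs (0, 2, 1) <= (5, 2, 3) -> finishes; pool += (0, 3, 0) = (5, 5, 3)
  T_h needs (1, 1, 2) <= (5, 5, 3) -> finishes; pool += (0, 3, 0) = (5, 8, 3)
  T_i cannot run: need (1, 9, 3) vs free (5, 8, 3) (insufficient gpu)
  T_d cannot run: need (2, 9, 0) vs free (5, 8, 3) (insufficient gpu)
Permanently blocked: T_i and T_d.
(3) Exactly 0 of the possible complete orderings are safe sequences.


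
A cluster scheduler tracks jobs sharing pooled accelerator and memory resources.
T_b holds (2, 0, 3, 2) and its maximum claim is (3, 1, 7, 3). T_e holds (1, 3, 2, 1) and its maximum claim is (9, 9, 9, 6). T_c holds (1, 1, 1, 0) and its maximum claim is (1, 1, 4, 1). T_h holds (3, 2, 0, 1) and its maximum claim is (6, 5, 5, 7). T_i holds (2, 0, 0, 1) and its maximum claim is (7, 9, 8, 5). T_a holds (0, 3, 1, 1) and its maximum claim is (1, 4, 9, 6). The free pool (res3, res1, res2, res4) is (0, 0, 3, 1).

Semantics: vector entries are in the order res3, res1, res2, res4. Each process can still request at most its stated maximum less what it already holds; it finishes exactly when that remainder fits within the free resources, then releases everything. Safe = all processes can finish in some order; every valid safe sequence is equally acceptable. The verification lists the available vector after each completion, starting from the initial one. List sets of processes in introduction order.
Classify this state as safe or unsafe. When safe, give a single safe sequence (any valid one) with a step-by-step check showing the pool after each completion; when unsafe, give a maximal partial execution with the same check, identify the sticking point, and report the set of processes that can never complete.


UNSAFE.
Key observation: even finishing T_c, T_b leaves just (3, 1, 7, 3) free — too little res4 for any of the remaining processes.
Going as far as possible: T_c, T_b; after that, nothing fits. Walking it through:
  pool = (0, 0, 3, 1)
  T_c needs (0, 0, 3, 1) <= (0, 0, 3, 1) -> finishes; pool += (1, 1, 1, 0) = (1, 1, 4, 1)
  T_b needs (1, 1, 4, 1) <= (1, 1, 4, 1) -> finishes; pool += (2, 0, 3, 2) = (3, 1, 7, 3)
  blocked: T_e wants (8, 6, 7, 5), pool (3, 1, 7, 3) — not enough res3, res1 and res4
  blocked: T_h wants (3, 3, 5, 6), pool (3, 1, 7, 3) — not enough res1 and res4
  blocked: T_i wants (5, 9, 8, 4), pool (3, 1, 7, 3) — not enough res3, res1, res2 and res4
  blocked: T_a wants (1, 1, 8, 5), pool (3, 1, 7, 3) — not enough res2 and res4
Never able to finish: T_e, T_h, T_i and T_a.


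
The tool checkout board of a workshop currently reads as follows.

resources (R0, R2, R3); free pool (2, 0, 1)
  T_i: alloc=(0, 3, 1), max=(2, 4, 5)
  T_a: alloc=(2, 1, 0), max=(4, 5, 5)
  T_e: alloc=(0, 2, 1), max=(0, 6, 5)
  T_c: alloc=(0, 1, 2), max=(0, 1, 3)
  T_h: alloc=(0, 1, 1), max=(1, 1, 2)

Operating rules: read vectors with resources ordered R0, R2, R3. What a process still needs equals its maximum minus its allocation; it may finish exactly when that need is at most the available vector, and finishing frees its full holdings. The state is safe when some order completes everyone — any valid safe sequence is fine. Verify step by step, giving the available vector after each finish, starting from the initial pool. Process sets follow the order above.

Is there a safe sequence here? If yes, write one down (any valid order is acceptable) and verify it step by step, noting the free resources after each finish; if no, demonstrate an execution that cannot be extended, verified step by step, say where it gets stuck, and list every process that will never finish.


SAFE. One safe sequence: T_c, T_h, T_i, T_e, T_a.
Key observation: reading the order forward, T_c is the first process whose need (0, 0, 1) meets the free pool (2, 0, 1) exactly on a resource it requests.
Step-by-step check:
  pool = (2, 0, 1)
  T_c needs (0, 0, 1) <= (2, 0, 1) -> finishes; pool += (0, 1, 2) = (2, 1, 3)
  T_h needs (1, 0, 1) <= (2, 1, 3) -> finishes; pool += (0, 1, 1) = (2, 2, 4)
  T_i needs (2, 1, 4) <= (2, 2, 4) -> finishes; pool += (0, 3, 1) = (2, 5, 5)
  T_e needs (0, 4, 4) <= (2, 5, 5) -> finishes; pool += (0, 2, 1) = (2, 7, 6)
  T_a needs (2, 4, 5) <= (2, 7, 6) -> finishes; pool += (2, 1, 0) = (4, 8, 6)


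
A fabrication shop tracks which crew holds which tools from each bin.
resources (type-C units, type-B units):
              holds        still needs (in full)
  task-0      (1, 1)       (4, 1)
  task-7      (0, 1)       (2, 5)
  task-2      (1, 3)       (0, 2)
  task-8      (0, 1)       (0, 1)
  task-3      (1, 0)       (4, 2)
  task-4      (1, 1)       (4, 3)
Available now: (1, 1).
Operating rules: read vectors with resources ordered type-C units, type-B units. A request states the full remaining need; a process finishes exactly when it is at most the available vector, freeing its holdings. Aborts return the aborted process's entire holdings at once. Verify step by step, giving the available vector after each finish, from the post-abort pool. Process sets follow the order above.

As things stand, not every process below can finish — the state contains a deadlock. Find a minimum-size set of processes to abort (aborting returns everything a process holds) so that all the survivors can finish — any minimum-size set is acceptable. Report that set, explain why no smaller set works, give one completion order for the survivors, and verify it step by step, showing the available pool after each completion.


Abort task-3 and task-4.
Key observation: no ordering could ever have run task-0 before the abort of task-3 and task-4; with (2, 1) back in the pool it fits at step 4.
Minimality, checking each single-abort alternative: task-0 alone leaves task-3 blocked (short on type-C units); task-7 alone leaves task-0 blocked (short on type-C units); task-2 alone leaves task-0 blocked (short on type-C units); task-8 alone leaves task-0 blocked (short on type-C units); task-3 alone leaves task-0 blocked (short on type-C units); task-4 alone leaves task-0 blocked (short on type-C units).
The survivors complete as task-2, task-8, task-7, task-0. Check, step by step (starting from the post-abort pool):
  pool = (3, 2)
  task-2 needs (0, 2) <= (3, 2) -> finishes; pool += (1, 3) = (4, 5)
  task-8 needs (0, 1) <= (4, 5) -> finishes; pool += (0, 1) = (4, 6)
  task-7 needs (2, 5) <= (4, 6) -> finishes; pool += (0, 1) = (4, 7)
  task-0 needs (4, 1) <= (4, 7) -> finishes; pool += (1, 1) = (5, 8)


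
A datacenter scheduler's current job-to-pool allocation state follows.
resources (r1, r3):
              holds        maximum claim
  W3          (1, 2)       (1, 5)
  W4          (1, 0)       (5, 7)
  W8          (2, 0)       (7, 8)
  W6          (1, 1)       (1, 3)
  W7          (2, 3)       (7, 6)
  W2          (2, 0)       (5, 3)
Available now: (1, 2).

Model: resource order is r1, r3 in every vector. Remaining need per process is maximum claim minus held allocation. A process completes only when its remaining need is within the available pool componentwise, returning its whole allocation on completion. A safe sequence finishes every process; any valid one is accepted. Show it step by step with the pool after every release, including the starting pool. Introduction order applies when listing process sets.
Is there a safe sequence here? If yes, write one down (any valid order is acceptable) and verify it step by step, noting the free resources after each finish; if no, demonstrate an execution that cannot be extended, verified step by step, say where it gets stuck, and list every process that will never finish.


SAFE, for example via the order W6, W3, W2, W7, W4, W8.
Key observation: the order's first zero-slack moment is W6 ((0, 2) needed, (1, 2) free — a requested resource with nothing to spare).
Step-by-step check:
  pool = (1, 2)
  W6: need (0, 2) fits (1, 2); releases (1, 1), pool now (2, 3)
  W3: need (0, 3) fits (2, 3); releases (1, 2), pool now (3, 5)
  W2: need (3, 3) fits (3, 5); releases (2, 0), pool now (5, 5)
  W7: need (5, 3) fits (5, 5); releases (2, 3), pool now (7, 8)
  W4: need (4, 7) fits (7, 8); releases (1, 0), pool now (8, 8)
  W8: need (5, 8) fits (8, 8); releases (2, 0), pool now (10, 8)


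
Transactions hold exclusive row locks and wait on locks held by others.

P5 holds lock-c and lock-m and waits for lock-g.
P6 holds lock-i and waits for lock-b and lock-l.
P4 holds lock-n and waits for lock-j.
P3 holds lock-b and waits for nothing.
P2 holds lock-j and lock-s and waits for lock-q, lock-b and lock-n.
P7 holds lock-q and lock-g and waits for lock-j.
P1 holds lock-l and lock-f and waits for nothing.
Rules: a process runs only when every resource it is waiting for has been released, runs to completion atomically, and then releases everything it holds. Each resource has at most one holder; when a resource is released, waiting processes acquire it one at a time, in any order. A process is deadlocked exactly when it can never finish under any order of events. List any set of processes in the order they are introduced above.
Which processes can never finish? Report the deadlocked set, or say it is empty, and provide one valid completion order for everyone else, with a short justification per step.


Deadlocked: P5, P4, P2 and P7.
Key observation: the cycle P2 -> P4 -> P2 can never break — each member waits on the next; P7 is caught in further circular waits and P5 waits into the deadlock from upstream.
The rest can finish in the order P1, P3, P6.
Check, step by step:
  run P1 (it waits on nothing); releases lock-l and lock-f
  run P3 (it waits on nothing); releases lock-b
  P6: everything it awaited (lock-b and lock-l) is free; runs, freeing lock-i


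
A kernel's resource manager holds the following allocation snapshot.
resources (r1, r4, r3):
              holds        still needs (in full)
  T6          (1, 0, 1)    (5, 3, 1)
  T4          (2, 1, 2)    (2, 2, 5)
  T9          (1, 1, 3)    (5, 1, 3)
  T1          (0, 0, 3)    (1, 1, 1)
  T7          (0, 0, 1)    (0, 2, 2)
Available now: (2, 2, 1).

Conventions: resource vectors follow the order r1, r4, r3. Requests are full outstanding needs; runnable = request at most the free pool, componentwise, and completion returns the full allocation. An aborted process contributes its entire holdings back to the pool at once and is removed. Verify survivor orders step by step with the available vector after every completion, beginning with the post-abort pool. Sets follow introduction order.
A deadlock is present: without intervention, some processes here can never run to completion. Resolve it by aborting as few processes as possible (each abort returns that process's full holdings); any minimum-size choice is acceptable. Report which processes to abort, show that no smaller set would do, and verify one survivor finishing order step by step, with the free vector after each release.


Abort T6.
Key observation: before aborting T6, T9 was permanently blocked — no order could ever run it; afterwards it completes at step 4.
Minimality: the empty abort set fails — the state is deadlocked as it stands.
Survivors finish in the order: T1, T7, T4, T9. Step-by-step check (pool after the aborts first):
  pool = (3, 2, 2)
  T1: need (1, 1, 1) fits (3, 2, 2); releases (0, 0, 3), pool now (3, 2, 5)
  T7: need (0, 2, 2) fits (3, 2, 5); releases (0, 0, 1), pool now (3, 2, 6)
  T4: need (2, 2, 5) fits (3, 2, 6); releases (2, 1, 2), pool now (5, 3, 8)
  T9: need (5, 1, 3) fits (5, 3, 8); releases (1, 1, 3), pool now (6, 4, 11)


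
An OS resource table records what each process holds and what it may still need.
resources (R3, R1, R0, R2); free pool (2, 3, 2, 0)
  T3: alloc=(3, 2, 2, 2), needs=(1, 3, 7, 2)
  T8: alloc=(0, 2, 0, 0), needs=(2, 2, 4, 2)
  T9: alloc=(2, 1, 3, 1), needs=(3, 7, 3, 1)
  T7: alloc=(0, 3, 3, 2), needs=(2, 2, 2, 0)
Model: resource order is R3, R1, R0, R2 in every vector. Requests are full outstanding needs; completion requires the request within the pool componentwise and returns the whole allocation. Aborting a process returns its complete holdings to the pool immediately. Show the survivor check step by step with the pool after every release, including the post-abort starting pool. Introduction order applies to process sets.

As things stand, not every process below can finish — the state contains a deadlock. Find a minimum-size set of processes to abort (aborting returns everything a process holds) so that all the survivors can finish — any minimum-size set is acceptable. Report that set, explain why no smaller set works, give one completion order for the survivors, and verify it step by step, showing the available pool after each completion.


The answer: abort T3.
Key observation: T9 had no path to completion before; after the abort of T3 ((3, 2, 2, 2) returned), step 2 is where it fits.
No smaller set exists: with zero aborts the deadlock remains.
Survivors finish in the order: T8, T9, T7. Check, step by step (pool after the aborts first):
  pool = (5, 5, 4, 2)
  T8 needs (2, 2, 4, 2) <= (5, 5, 4, 2) -> finishes; pool += (0, 2, 0, 0) = (5, 7, 4, 2)
  T9 needs (3, 7, 3, 1) <= (5, 7, 4, 2) -> finishes; pool += (2, 1, 3, 1) = (7, 8, 7, 3)
  T7 needs (2, 2, 2, 0) <= (7, 8, 7, 3) -> finishes; pool += (0, 3, 3, 2) = (7, 11, 10, 5)


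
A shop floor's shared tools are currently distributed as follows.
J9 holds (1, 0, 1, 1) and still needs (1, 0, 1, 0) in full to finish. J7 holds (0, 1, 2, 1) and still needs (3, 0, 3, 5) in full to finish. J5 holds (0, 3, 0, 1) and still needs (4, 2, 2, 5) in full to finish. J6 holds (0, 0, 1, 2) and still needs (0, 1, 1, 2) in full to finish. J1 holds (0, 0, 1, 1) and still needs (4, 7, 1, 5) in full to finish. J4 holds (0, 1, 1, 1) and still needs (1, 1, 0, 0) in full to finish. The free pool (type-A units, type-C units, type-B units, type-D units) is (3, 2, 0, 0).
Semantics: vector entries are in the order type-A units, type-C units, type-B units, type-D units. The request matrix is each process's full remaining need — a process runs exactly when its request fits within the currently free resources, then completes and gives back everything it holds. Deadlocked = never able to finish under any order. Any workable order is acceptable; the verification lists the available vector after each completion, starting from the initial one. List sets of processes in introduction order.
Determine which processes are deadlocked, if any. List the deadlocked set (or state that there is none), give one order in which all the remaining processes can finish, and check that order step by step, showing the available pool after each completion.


The deadlocked set is J7, J5 and J1.
Key observation: J4, J9, J6 can finish, but then (4, 3, 3, 4) is all there is, and the blocked group's type-D units demands exceed it.
A valid finishing order for the others: J4, J9, J6. Step-by-step check:
  pool = (3, 2, 0, 0)
  J4 needs (1, 1, 0, 0) <= (3, 2, 0, 0) -> finishes; pool += (0, 1, 1, 1) = (3, 3, 1, 1)
  J9 needs (1, 0, 1, 0) <= (3, 3, 1, 1) -> finishes; pool += (1, 0, 1, 1) = (4, 3, 2, 2)
  J6 needs (0, 1, 1, 2) <= (4, 3, 2, 2) -> finishes; pool += (0, 0, 1, 2) = (4, 3, 3, 4)
None of the blocked processes ever fits:
  J7 still needs (3, 0, 3, 5) but only (4, 3, 3, 4) is free — short on type-D units
  J5 still needs (4, 2, 2, 5) but only (4, 3, 3, 4) is free — short on type-D units
  J1 still needs (4, 7, 1, 5) but only (4, 3, 3, 4) is free — short on type-C units and type-D units


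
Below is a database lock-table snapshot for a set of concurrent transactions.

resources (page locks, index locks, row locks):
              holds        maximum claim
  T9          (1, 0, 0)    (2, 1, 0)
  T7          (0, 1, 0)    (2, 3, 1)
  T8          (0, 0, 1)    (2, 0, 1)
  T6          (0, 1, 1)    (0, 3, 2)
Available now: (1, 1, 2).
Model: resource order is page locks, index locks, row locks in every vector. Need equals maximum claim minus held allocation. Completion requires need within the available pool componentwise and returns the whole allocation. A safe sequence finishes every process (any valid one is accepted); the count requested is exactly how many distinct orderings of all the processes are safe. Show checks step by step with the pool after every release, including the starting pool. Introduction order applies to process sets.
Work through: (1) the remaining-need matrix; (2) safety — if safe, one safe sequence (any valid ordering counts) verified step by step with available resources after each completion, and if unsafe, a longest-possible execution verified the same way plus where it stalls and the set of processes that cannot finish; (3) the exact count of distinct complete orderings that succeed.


(1) Outstanding need per process (order page locks, index locks, row locks):
  T9: (1, 1, 0)
  T7: (2, 2, 1)
  T8: (2, 0, 0)
  T6: (0, 2, 1)
(2) UNSAFE.
Key observation: after T9, T8 complete, (2, 1, 3) is the best the pool ever gets, yet each leftover process wants more index locks.
Going as far as possible: T9, T8; after that, nothing fits. Verifying each step:
  pool = (1, 1, 2)
  T9: need (1, 1, 0) fits (1, 1, 2); releases (1, 0, 0), pool now (2, 1, 2)
  T8: need (2, 0, 0) fits (2, 1, 2); releases (0, 0, 1), pool now (2, 1, 3)
  blocked: T7 wants (2, 2, 1), pool (2, 1, 3) — not enough index locks
  blocked: T6 wants (0, 2, 1), pool (2, 1, 3) — not enough index locks
Processes that can never finish: T7 and T6.
(3) The exact count: 0 of the possible complete orderings are safe sequences.


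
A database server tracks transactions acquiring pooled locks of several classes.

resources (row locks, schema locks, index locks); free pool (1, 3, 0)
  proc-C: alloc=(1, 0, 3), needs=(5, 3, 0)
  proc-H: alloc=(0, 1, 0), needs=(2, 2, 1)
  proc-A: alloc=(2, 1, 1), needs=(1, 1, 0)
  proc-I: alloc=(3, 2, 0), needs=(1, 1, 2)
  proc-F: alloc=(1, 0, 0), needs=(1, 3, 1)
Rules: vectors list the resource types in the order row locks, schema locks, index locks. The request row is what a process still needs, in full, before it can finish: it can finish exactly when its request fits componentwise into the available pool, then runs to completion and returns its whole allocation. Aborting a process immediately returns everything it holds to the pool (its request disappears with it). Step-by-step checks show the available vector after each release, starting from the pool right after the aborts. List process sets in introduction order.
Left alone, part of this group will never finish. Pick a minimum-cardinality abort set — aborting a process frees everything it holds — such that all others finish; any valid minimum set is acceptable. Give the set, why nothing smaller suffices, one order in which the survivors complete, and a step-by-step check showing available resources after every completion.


The answer: abort proc-C.
Key observation: proc-I was stuck for good until proc-C gave back (1, 0, 3); in the order shown it finishes at step 2.
Why nothing smaller works: aborting no one leaves the state deadlocked as given.
Survivors finish in the order: proc-A, proc-I, proc-F, proc-H. Step-by-step check (pool after the aborts first):
  pool = (2, 3, 3)
  proc-A: need (1, 1, 0) fits (2, 3, 3); releases (2, 1, 1), pool now (4, 4, 4)
  proc-I: need (1, 1, 2) fits (4, 4, 4); releases (3, 2, 0), pool now (7, 6, 4)
  proc-F: need (1, 3, 1) fits (7, 6, 4); releases (1, 0, 0), pool now (8, 6, 4)
  proc-H: need (2, 2, 1) fits (8, 6, 4); releases (0, 1, 0), pool now (8, 7, 4)


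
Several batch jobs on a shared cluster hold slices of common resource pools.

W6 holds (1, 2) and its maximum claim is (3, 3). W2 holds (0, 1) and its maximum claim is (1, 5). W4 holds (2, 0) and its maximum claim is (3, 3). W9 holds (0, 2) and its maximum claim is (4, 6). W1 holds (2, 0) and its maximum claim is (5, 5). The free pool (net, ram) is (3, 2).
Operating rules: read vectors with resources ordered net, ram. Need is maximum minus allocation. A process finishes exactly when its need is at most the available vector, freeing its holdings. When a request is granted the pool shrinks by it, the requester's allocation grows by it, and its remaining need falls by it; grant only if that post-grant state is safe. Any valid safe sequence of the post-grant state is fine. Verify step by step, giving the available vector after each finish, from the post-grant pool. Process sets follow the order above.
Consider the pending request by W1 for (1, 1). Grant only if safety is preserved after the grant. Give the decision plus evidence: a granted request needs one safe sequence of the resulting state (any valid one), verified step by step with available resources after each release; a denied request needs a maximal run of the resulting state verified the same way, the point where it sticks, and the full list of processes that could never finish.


DENY. Granting would leave the state unsafe.
Key observation: the wall is ram: completing W6, W4 brings the pool only to (5, 3), and all the rest need more.
Pretend the grant happened; the run W6, W4 goes as far as possible. Walking it through:
  pool = (2, 1)
  W6: need (2, 1) fits (2, 1); releases (1, 2), pool now (3, 3)
  W4: need (1, 3) fits (3, 3); releases (2, 0), pool now (5, 3)
  W2 still needs (1, 4) but only (5, 3) is free — short on ram
  W9 still needs (4, 4) but only (5, 3) is free — short on ram
  W1 still needs (2, 4) but only (5, 3) is free — short on ram
Post-grant, the permanently blocked set is W2, W9 and W1.
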